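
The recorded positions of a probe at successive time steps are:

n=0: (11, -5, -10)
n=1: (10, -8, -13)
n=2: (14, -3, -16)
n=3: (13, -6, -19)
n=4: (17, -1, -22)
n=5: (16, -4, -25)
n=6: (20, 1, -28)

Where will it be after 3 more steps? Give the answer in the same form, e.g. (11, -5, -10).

The moves between consecutive positions are (-1, -3, -3), (+4, +5, -3), (-1, -3, -3), (+4, +5, -3), (-1, -3, -3), (+4, +5, -3); they repeat the 2-cycle [(-1, -3, -3), (+4, +5, -3)].
step 7: apply (-1, -3, -3) → (19, -2, -31)
step 8: apply (+4, +5, -3) → (23, 3, -34)
step 9: apply (-1, -3, -3) → (22, 0, -37)

(22, 0, -37)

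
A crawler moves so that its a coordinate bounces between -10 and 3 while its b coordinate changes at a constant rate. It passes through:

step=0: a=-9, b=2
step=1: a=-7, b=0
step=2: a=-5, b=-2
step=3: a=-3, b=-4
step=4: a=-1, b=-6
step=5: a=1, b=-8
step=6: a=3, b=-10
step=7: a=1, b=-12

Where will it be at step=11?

The a coordinate reflects between -10 and 3, moving 2 per step.
  step 8: 1 → -1
  step 9: -1 → -3
  step 10: -3 → -5
  step 11: -5 → -7
The b coordinate changes by -2 each step: at step 11 it is -20.

a=-7, b=-20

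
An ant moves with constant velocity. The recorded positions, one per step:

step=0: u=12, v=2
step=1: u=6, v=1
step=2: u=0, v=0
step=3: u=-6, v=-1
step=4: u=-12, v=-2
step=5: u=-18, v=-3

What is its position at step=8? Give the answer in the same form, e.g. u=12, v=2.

Constant displacement of (-6, -1) per step.
step 6: u=-18, v=-3 + (-6, -1) → u=-24, v=-4
step 7: u=-24, v=-4 + (-6, -1) → u=-30, v=-5
step 8: u=-30, v=-5 + (-6, -1) → u=-36, v=-6

u=-36, v=-6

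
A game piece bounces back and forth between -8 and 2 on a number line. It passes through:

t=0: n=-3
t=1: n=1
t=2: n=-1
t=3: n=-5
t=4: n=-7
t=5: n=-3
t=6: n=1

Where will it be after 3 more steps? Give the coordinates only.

The value reflects between -8 and 2, moving 4 per step.
  step 7: 1 → -1
  step 8: -1 → -5
  step 9: -5 → -7

n=-7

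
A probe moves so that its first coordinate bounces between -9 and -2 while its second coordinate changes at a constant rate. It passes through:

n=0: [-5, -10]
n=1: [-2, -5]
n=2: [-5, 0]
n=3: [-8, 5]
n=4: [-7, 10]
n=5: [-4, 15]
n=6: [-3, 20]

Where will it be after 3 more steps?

[-6, 35]

The first coordinate travels 3 per step and bounces off the walls at -9 and -2.
  step 7: -3 → -6
  step 8: -6 → -9
  step 9: -9 → -6
The second coordinate changes by +5 each step: at step 9 it is 35.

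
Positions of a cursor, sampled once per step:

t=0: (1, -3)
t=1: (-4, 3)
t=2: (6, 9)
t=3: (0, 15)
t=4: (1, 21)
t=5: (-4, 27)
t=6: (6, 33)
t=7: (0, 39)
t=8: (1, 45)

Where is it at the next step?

First: cycles through 1, -4, 6, 0 every 4 steps. Step 9 lands at position 1 of the cycle → -4.
Second: linear, +6 per step → 51 at step 9.

(-4, 51)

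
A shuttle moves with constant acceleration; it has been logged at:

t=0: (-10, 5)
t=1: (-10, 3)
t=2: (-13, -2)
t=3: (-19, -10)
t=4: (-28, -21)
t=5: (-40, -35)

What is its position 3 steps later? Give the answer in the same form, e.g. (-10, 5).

(-94, -95)

First differences are (+0, -2), (-3, -5), (-6, -8), (-9, -11), (-12, -14); their common second difference is (-3, -3) (constant acceleration).
step 6: (-40, -35) + (-15, -17) → (-55, -52)
step 7: (-55, -52) + (-18, -20) → (-73, -72)
step 8: (-73, -72) + (-21, -23) → (-94, -95)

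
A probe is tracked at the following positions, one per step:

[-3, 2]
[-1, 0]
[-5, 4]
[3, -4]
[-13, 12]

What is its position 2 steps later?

[-45, 44]

Step-to-step displacements: [+2, -2], [-4, +4], [+8, -8], [-16, +16]; each is -2× the previous.
step 5: [-13, 12] + [+32, -32] → [19, -20]
step 6: [19, -20] + [-64, +64] → [-45, 44]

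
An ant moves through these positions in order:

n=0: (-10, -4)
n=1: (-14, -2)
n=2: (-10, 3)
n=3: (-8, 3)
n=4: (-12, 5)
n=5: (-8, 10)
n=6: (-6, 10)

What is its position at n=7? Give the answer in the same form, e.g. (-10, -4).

(-10, 12)

The moves between consecutive positions are (-4, +2), (+4, +5), (+2, +0), (-4, +2), (+4, +5), (+2, +0); they repeat the 3-cycle [(-4, +2), (+4, +5), (+2, +0)].
step 7: apply (-4, +2) → (-10, 12)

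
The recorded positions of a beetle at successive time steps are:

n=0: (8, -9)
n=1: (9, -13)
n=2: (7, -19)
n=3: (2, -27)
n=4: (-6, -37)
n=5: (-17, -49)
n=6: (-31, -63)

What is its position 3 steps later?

(-91, -117)

Taking differences between consecutive positions: (+1, -4), (-2, -6), (-5, -8), (-8, -10), (-11, -12), (-14, -14). These grow by (-3, -2) each step.
step 7: (-31, -63) + (-17, -16) → (-48, -79)
step 8: (-48, -79) + (-20, -18) → (-68, -97)
step 9: (-68, -97) + (-23, -20) → (-91, -117)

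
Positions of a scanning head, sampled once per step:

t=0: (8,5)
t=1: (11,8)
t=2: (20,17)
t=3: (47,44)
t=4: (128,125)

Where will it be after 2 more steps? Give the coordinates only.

Step-to-step displacements: (+3,+3), (+9,+9), (+27,+27), (+81,+81); each is 3× the previous.
step 5: (128,125) + (+243,+243) → (371,368)
step 6: (371,368) + (+729,+729) → (1100,1097)

(1100,1097)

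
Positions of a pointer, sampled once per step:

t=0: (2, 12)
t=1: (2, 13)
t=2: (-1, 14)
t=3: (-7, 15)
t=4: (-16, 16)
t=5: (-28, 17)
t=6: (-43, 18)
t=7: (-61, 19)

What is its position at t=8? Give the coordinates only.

(-82, 20)

Taking differences between consecutive positions: (+0, +1), (-3, +1), (-6, +1), (-9, +1), (-12, +1), (-15, +1), (-18, +1). These grow by (-3, +0) each step.
step 8: (-61, 19) + (-21, +1) → (-82, 20)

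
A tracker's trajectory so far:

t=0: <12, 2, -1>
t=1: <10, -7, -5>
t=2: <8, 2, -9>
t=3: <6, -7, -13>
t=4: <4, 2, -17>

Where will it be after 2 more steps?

<0, 2, -25>

First: linear, -2 per step → 0 at step 6.
Second: cycles through 2, -7 every 2 steps. Step 6 lands at position 0 of the cycle → 2.
Third: linear, -4 per step → -25 at step 6.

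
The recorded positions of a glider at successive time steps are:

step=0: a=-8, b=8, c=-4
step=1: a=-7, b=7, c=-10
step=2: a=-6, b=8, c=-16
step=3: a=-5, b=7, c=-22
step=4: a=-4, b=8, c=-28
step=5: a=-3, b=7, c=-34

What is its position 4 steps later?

A: linear, +1 per step → 1 at step 9.
B: cycles through 8, 7 every 2 steps. Step 9 lands at position 1 of the cycle → 7.
C: linear, -6 per step → -58 at step 9.

a=1, b=7, c=-58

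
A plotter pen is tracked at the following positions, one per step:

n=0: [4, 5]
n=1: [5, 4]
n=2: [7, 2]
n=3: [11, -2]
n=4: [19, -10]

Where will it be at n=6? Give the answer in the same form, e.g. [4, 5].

Step-to-step displacements: [+1, -1], [+2, -2], [+4, -4], [+8, -8]; each is 2× the previous.
step 5: [19, -10] + [+16, -16] → [35, -26]
step 6: [35, -26] + [+32, -32] → [67, -58]

[67, -58]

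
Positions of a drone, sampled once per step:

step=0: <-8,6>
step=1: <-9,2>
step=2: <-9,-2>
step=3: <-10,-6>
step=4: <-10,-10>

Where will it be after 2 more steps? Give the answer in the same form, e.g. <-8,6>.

<-11,-18>

Differencing gives <-1,-4>, <+0,-4>, <-1,-4>, <+0,-4>. This is the pattern <-1,-4>, <+0,-4> repeated.
step 5: apply <-1,-4> → <-11,-14>
step 6: apply <+0,-4> → <-11,-18>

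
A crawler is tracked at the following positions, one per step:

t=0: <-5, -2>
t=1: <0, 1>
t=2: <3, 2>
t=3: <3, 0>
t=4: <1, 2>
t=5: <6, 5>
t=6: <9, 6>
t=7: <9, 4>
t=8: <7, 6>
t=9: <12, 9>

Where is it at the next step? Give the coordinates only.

<15, 10>

Differencing gives <+5, +3>, <+3, +1>, <+0, -2>, <-2, +2>, <+5, +3>, <+3, +1>, <+0, -2>, <-2, +2>, <+5, +3>. This is the pattern <+5, +3>, <+3, +1>, <+0, -2>, <-2, +2> repeated.
step 10: apply <+3, +1> → <15, 10>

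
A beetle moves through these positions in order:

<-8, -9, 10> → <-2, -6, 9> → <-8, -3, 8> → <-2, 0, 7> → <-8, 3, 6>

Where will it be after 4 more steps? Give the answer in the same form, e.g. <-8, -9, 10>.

<-8, 15, 2>

First: cycles through -8, -2 every 2 steps. Step 8 lands at position 0 of the cycle → -8.
Second: linear, +3 per step → 15 at step 8.
Third: linear, -1 per step → 2 at step 8.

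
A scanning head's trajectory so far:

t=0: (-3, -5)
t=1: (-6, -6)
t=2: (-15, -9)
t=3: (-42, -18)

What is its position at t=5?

Consecutive displacements (-3, -1), (-9, -3), (-27, -9) scale by a factor of 3 each step.
step 4: (-42, -18) + (-81, -27) → (-123, -45)
step 5: (-123, -45) + (-243, -81) → (-366, -126)

(-366, -126)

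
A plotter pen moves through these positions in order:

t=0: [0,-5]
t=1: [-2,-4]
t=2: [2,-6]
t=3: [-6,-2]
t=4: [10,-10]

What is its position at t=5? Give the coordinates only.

[-22,6]

Consecutive displacements [-2,+1], [+4,-2], [-8,+4], [+16,-8] scale by a factor of -2 each step.
step 5: [10,-10] + [-32,+16] → [-22,6]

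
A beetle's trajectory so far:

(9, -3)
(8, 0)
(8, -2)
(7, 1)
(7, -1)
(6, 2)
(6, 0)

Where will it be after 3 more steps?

(4, 4)

Differencing gives (-1, +3), (+0, -2), (-1, +3), (+0, -2), (-1, +3), (+0, -2). This is the pattern (-1, +3), (+0, -2) repeated.
step 7: apply (-1, +3) → (5, 3)
step 8: apply (+0, -2) → (5, 1)
step 9: apply (-1, +3) → (4, 4)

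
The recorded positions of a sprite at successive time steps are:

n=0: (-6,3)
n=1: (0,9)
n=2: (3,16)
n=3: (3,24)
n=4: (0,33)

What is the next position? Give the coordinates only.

(-6,43)

First differences are (+6,+6), (+3,+7), (+0,+8), (-3,+9); their common second difference is (-3,+1) (constant acceleration).
step 5: (0,33) + (-6,+10) → (-6,43)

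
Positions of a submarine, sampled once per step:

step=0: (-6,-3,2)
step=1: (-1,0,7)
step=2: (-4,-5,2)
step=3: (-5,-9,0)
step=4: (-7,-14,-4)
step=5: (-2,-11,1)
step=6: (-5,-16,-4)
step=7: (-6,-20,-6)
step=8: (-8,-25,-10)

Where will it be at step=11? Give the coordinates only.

(-7,-31,-12)

Differencing gives (+5,+3,+5), (-3,-5,-5), (-1,-4,-2), (-2,-5,-4), (+5,+3,+5), (-3,-5,-5), (-1,-4,-2), (-2,-5,-4). This is the pattern (+5,+3,+5), (-3,-5,-5), (-1,-4,-2), (-2,-5,-4) repeated.
step 9: apply (+5,+3,+5) → (-3,-22,-5)
step 10: apply (-3,-5,-5) → (-6,-27,-10)
step 11: apply (-1,-4,-2) → (-7,-31,-12)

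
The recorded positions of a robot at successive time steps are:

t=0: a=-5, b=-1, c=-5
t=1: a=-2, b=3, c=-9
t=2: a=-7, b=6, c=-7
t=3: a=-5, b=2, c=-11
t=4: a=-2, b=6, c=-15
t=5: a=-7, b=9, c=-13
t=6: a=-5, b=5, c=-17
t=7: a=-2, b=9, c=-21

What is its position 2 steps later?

Step-to-step displacements: (+3,+4,-4), (-5,+3,+2), (+2,-4,-4), (+3,+4,-4), (-5,+3,+2), (+2,-4,-4), (+3,+4,-4) — a repeating cycle of length 3.
step 8: apply (-5,+3,+2) → a=-7, b=12, c=-19
step 9: apply (+2,-4,-4) → a=-5, b=8, c=-23

a=-5, b=8, c=-23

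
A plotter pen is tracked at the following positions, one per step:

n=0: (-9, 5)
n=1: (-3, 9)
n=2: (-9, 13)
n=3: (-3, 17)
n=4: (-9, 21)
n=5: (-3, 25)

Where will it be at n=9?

First: cycles through -9, -3 every 2 steps. Step 9 lands at position 1 of the cycle → -3.
Second: linear, +4 per step → 41 at step 9.

(-3, 41)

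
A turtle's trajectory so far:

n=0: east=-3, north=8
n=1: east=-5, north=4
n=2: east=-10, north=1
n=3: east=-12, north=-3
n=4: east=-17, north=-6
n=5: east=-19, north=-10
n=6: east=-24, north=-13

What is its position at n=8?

Differencing gives (-2, -4), (-5, -3), (-2, -4), (-5, -3), (-2, -4), (-5, -3). This is the pattern (-2, -4), (-5, -3) repeated.
step 7: apply (-2, -4) → east=-26, north=-17
step 8: apply (-5, -3) → east=-31, north=-20

east=-31, north=-20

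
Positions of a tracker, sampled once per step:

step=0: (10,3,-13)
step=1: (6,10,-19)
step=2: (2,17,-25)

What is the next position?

(-2,24,-31)

The position changes by (-4,+7,-6) every step.
step 3: (2,17,-25) + (-4,+7,-6) → (-2,24,-31)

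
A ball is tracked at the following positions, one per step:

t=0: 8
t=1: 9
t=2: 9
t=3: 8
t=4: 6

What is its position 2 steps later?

First differences are +1, +0, -1, -2; their common second difference is -1 (constant acceleration).
step 5: 6 − 3 → 3
step 6: 3 − 4 → -1

-1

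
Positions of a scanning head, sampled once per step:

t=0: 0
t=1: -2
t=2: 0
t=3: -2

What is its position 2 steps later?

-2

Step-to-step displacements: -2, +2, -2; each is -1× the previous.
step 4: -2 + 2 → 0
step 5: 0 − 2 → -2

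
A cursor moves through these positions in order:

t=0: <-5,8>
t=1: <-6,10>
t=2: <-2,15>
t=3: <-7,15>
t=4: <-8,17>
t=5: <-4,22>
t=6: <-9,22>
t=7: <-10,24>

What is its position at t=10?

Differencing gives <-1,+2>, <+4,+5>, <-5,+0>, <-1,+2>, <+4,+5>, <-5,+0>, <-1,+2>. This is the pattern <-1,+2>, <+4,+5>, <-5,+0> repeated.
step 8: apply <+4,+5> → <-6,29>
step 9: apply <-5,+0> → <-11,29>
step 10: apply <-1,+2> → <-12,31>

<-12,31>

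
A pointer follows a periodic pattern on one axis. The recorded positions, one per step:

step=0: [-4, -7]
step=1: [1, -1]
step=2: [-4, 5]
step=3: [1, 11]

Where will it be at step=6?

The first coordinate repeats the cycle [-4, 1] with period 2; step 6 mod 2 = 0, giving -4.
The second coordinate changes by +6 each step, so at step 6 it is -7 + 6·(6) = 29.

[-4, 29]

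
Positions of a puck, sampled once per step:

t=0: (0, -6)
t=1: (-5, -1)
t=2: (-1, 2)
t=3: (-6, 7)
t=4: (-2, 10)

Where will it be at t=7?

The moves between consecutive positions are (-5, +5), (+4, +3), (-5, +5), (+4, +3); they repeat the 2-cycle [(-5, +5), (+4, +3)].
step 5: apply (-5, +5) → (-7, 15)
step 6: apply (+4, +3) → (-3, 18)
step 7: apply (-5, +5) → (-8, 23)

(-8, 23)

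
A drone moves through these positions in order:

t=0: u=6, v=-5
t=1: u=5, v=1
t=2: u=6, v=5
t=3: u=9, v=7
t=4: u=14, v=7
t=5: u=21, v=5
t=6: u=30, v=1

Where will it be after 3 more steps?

Taking differences between consecutive positions: (-1, +6), (+1, +4), (+3, +2), (+5, +0), (+7, -2), (+9, -4). These grow by (+2, -2) each step.
step 7: u=30, v=1 + (+11, -6) → u=41, v=-5
step 8: u=41, v=-5 + (+13, -8) → u=54, v=-13
step 9: u=54, v=-13 + (+15, -10) → u=69, v=-23

u=69, v=-23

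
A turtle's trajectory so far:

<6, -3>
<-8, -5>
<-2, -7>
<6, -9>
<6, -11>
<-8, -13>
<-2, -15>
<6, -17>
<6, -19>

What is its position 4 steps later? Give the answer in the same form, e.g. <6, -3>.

First: cycles through 6, -8, -2, 6 every 4 steps. Step 12 lands at position 0 of the cycle → 6.
Second: linear, -2 per step → -27 at step 12.

<6, -27>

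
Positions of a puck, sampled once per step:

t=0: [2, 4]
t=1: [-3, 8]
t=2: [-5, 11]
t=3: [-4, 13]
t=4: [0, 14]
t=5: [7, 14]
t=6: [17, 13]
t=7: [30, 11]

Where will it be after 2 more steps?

First differences are [-5, +4], [-2, +3], [+1, +2], [+4, +1], [+7, +0], [+10, -1], [+13, -2]; their common second difference is [+3, -1] (constant acceleration).
step 8: [30, 11] + [+16, -3] → [46, 8]
step 9: [46, 8] + [+19, -4] → [65, 4]

[65, 4]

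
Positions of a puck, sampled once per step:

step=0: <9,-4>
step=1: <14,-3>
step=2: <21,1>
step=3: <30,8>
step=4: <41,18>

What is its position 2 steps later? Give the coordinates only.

Taking differences between consecutive positions: <+5,+1>, <+7,+4>, <+9,+7>, <+11,+10>. These grow by <+2,+3> each step.
step 5: <41,18> + <+13,+13> → <54,31>
step 6: <54,31> + <+15,+16> → <69,47>

<69,47>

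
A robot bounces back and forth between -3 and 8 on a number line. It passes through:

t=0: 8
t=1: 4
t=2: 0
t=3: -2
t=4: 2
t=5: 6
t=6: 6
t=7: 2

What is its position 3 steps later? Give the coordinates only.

The value travels 4 per step and bounces off the walls at -3 and 8.
  step 8: 2 → -2
  step 9: -2 → 0
  step 10: 0 → 4

4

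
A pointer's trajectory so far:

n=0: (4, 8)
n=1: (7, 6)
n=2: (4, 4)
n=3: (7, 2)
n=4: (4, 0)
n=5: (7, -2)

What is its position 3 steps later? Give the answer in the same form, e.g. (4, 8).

(4, -8)

The first coordinate repeats the cycle [4, 7] with period 2; step 8 mod 2 = 0, giving 4.
The second coordinate changes by -2 each step, so at step 8 it is 8 + 8·(-2) = -8.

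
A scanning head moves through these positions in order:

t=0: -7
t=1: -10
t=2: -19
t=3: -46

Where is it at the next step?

-127

The jumps are -3, -9, -27 — a geometric progression with ratio 3.
step 4: -46 − 81 → -127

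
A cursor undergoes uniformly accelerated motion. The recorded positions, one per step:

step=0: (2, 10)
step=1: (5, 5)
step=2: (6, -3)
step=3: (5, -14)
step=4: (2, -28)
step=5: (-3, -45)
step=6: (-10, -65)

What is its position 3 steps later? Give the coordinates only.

(-43, -143)

First differences are (+3, -5), (+1, -8), (-1, -11), (-3, -14), (-5, -17), (-7, -20); their common second difference is (-2, -3) (constant acceleration).
step 7: (-10, -65) + (-9, -23) → (-19, -88)
step 8: (-19, -88) + (-11, -26) → (-30, -114)
step 9: (-30, -114) + (-13, -29) → (-43, -143)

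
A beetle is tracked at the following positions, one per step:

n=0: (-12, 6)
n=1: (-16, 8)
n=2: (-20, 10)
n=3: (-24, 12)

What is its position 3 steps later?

Each step adds (-4, +2) to the position.
step 4: (-24, 12) + (-4, +2) → (-28, 14)
step 5: (-28, 14) + (-4, +2) → (-32, 16)
step 6: (-32, 16) + (-4, +2) → (-36, 18)

(-36, 18)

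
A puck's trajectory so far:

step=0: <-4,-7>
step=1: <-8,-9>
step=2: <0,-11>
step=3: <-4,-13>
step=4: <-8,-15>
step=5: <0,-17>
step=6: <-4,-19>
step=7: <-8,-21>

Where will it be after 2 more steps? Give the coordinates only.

<-4,-25>

First: cycles through -4, -8, 0 every 3 steps. Step 9 lands at position 0 of the cycle → -4.
Second: linear, -2 per step → -25 at step 9.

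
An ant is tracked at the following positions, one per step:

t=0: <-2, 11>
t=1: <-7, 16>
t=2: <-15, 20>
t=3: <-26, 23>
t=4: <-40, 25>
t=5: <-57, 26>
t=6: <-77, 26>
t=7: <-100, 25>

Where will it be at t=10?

<-187, 16>

Taking differences between consecutive positions: <-5, +5>, <-8, +4>, <-11, +3>, <-14, +2>, <-17, +1>, <-20, +0>, <-23, -1>. These grow by <-3, -1> each step.
step 8: <-100, 25> + <-26, -2> → <-126, 23>
step 9: <-126, 23> + <-29, -3> → <-155, 20>
step 10: <-155, 20> + <-32, -4> → <-187, 16>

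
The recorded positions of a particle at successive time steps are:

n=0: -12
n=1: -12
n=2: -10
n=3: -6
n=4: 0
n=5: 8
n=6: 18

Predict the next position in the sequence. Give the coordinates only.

First differences are +0, +2, +4, +6, +8, +10; their common second difference is +2 (constant acceleration).
step 7: 18 + 12 → 30

30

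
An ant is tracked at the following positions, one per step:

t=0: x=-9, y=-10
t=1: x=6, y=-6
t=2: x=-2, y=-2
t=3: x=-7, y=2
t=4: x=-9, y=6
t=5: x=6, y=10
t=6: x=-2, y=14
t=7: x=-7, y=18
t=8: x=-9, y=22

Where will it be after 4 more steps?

X: cycles through -9, 6, -2, -7 every 4 steps. Step 12 lands at position 0 of the cycle → -9.
Y: linear, +4 per step → 38 at step 12.

x=-9, y=38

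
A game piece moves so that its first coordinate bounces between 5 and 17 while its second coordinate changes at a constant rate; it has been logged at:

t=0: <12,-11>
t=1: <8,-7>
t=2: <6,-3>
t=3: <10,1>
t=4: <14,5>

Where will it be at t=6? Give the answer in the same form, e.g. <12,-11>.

<12,13>

The first coordinate travels 4 per step and bounces off the walls at 5 and 17.
  step 5: 14 → 16
  step 6: 16 → 12
The second coordinate changes by +4 each step: at step 6 it is 13.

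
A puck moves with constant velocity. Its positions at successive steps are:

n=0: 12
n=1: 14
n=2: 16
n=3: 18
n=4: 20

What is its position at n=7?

26

Constant displacement of +2 per step.
step 5: 20 + 2 → 22
step 6: 22 + 2 → 24
step 7: 24 + 2 → 26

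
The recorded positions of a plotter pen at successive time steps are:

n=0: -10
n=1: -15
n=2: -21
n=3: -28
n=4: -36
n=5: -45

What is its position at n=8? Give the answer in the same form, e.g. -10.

-78

Taking differences between consecutive positions: -5, -6, -7, -8, -9. These grow by -1 each step.
step 6: -45 − 10 → -55
step 7: -55 − 11 → -66
step 8: -66 − 12 → -78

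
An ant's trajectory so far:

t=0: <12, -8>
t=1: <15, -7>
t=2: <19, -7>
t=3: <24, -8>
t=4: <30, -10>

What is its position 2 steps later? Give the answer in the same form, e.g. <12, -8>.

First differences are <+3, +1>, <+4, +0>, <+5, -1>, <+6, -2>; their common second difference is <+1, -1> (constant acceleration).
step 5: <30, -10> + <+7, -3> → <37, -13>
step 6: <37, -13> + <+8, -4> → <45, -17>

<45, -17>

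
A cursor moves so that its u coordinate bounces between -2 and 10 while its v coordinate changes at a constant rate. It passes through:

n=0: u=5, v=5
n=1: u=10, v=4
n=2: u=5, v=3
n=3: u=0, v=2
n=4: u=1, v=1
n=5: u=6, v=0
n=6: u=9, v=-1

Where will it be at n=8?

u=-1, v=-3

The u coordinate travels 5 per step and bounces off the walls at -2 and 10.
  step 7: 9 → 4
  step 8: 4 → -1
The v coordinate changes by -1 each step: at step 8 it is -3.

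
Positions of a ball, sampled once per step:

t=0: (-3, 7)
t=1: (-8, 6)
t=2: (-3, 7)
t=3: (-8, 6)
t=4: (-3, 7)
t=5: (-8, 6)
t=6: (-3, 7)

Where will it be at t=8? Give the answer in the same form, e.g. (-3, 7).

The moves between consecutive positions are (-5, -1), (+5, +1), (-5, -1), (+5, +1), (-5, -1), (+5, +1); they repeat the 2-cycle [(-5, -1), (+5, +1)].
step 7: apply (-5, -1) → (-8, 6)
step 8: apply (+5, +1) → (-3, 7)

(-3, 7)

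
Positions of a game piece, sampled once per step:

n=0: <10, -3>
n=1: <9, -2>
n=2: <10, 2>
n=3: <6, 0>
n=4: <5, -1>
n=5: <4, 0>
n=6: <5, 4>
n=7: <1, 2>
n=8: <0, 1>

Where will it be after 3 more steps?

<-4, 4>

The moves between consecutive positions are <-1, +1>, <+1, +4>, <-4, -2>, <-1, -1>, <-1, +1>, <+1, +4>, <-4, -2>, <-1, -1>; they repeat the 4-cycle [<-1, +1>, <+1, +4>, <-4, -2>, <-1, -1>].
step 9: apply <-1, +1> → <-1, 2>
step 10: apply <+1, +4> → <0, 6>
step 11: apply <-4, -2> → <-4, 4>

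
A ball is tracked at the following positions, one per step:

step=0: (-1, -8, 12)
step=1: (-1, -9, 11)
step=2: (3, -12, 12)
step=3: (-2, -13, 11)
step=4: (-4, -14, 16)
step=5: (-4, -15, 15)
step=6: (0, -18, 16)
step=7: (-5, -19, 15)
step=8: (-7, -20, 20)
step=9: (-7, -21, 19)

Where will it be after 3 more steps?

Step-to-step displacements: (+0, -1, -1), (+4, -3, +1), (-5, -1, -1), (-2, -1, +5), (+0, -1, -1), (+4, -3, +1), (-5, -1, -1), (-2, -1, +5), (+0, -1, -1) — a repeating cycle of length 4.
step 10: apply (+4, -3, +1) → (-3, -24, 20)
step 11: apply (-5, -1, -1) → (-8, -25, 19)
step 12: apply (-2, -1, +5) → (-10, -26, 24)

(-10, -26, 24)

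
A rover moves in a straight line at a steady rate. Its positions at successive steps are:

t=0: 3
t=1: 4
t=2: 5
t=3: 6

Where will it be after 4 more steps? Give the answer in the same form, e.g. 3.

10

Each step adds +1 to the position.
step 4: 6 + 1 → 7
step 5: 7 + 1 → 8
step 6: 8 + 1 → 9
step 7: 9 + 1 → 10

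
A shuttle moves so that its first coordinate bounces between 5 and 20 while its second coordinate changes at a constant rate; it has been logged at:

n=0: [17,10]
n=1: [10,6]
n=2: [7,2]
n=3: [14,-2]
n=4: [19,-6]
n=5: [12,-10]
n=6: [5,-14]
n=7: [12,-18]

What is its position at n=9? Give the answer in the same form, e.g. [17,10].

The first coordinate travels 7 per step and bounces off the walls at 5 and 20.
  step 8: 12 → 19
  step 9: 19 → 14
The second coordinate changes by -4 each step: at step 9 it is -26.

[14,-26]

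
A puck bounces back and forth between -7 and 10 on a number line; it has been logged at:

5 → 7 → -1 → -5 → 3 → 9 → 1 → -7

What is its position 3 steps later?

The value travels 8 per step and bounces off the walls at -7 and 10.
  step 8: -7 → 1
  step 9: 1 → 9
  step 10: 9 → 3

3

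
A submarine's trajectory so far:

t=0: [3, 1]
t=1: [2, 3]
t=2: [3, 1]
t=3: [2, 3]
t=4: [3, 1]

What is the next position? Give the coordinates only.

Step-to-step displacements: [-1, +2], [+1, -2], [-1, +2], [+1, -2]; each is -1× the previous.
step 5: [3, 1] + [-1, +2] → [2, 3]

[2, 3]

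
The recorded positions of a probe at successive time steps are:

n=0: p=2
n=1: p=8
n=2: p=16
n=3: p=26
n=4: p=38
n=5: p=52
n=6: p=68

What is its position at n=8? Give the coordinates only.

p=106

Taking differences between consecutive positions: +6, +8, +10, +12, +14, +16. These grow by +2 each step.
step 7: 68 + 18 → p=86
step 8: 86 + 20 → p=106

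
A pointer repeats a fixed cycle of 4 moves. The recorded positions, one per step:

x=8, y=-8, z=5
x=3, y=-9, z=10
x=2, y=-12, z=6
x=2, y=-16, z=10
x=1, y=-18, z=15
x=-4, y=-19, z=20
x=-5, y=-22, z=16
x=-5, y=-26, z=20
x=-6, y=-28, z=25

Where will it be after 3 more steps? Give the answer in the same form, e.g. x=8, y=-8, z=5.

x=-12, y=-36, z=30

The moves between consecutive positions are (-5, -1, +5), (-1, -3, -4), (+0, -4, +4), (-1, -2, +5), (-5, -1, +5), (-1, -3, -4), (+0, -4, +4), (-1, -2, +5); they repeat the 4-cycle [(-5, -1, +5), (-1, -3, -4), (+0, -4, +4), (-1, -2, +5)].
step 9: apply (-5, -1, +5) → x=-11, y=-29, z=30
step 10: apply (-1, -3, -4) → x=-12, y=-32, z=26
step 11: apply (+0, -4, +4) → x=-12, y=-36, z=30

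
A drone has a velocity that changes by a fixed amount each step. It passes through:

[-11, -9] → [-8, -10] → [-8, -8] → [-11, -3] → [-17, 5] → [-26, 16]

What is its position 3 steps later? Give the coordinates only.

[-71, 67]

First differences are [+3, -1], [+0, +2], [-3, +5], [-6, +8], [-9, +11]; their common second difference is [-3, +3] (constant acceleration).
step 6: [-26, 16] + [-12, +14] → [-38, 30]
step 7: [-38, 30] + [-15, +17] → [-53, 47]
step 8: [-53, 47] + [-18, +20] → [-71, 67]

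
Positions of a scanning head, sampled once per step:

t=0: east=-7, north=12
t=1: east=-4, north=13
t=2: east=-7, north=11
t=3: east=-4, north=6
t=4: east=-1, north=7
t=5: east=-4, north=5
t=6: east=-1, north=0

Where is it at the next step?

east=2, north=1

The moves between consecutive positions are (+3,+1), (-3,-2), (+3,-5), (+3,+1), (-3,-2), (+3,-5); they repeat the 3-cycle [(+3,+1), (-3,-2), (+3,-5)].
step 7: apply (+3,+1) → east=2, north=1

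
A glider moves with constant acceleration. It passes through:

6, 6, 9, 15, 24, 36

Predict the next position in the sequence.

First differences are +0, +3, +6, +9, +12; their common second difference is +3 (constant acceleration).
step 6: 36 + 15 → 51

51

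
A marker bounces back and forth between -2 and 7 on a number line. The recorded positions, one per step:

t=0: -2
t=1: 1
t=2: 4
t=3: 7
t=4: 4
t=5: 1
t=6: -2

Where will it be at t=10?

The value reflects between -2 and 7, moving 3 per step.
  step 7: -2 → 1
  step 8: 1 → 4
  step 9: 4 → 7
  step 10: 7 → 4

4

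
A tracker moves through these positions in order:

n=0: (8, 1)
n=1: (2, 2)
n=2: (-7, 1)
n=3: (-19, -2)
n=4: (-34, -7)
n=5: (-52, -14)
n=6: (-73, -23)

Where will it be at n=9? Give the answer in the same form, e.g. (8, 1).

(-154, -62)

First differences are (-6, +1), (-9, -1), (-12, -3), (-15, -5), (-18, -7), (-21, -9); their common second difference is (-3, -2) (constant acceleration).
step 7: (-73, -23) + (-24, -11) → (-97, -34)
step 8: (-97, -34) + (-27, -13) → (-124, -47)
step 9: (-124, -47) + (-30, -15) → (-154, -62)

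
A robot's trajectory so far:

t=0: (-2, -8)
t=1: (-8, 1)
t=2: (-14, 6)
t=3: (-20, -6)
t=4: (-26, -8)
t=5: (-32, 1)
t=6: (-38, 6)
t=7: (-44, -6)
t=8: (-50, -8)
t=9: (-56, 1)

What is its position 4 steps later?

First: linear, -6 per step → -80 at step 13.
Second: cycles through -8, 1, 6, -6 every 4 steps. Step 13 lands at position 1 of the cycle → 1.

(-80, 1)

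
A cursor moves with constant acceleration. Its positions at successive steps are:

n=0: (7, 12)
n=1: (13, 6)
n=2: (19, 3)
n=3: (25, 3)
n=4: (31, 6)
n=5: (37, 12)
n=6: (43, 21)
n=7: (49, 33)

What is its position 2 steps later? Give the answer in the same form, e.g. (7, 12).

(61, 66)

Taking differences between consecutive positions: (+6, -6), (+6, -3), (+6, +0), (+6, +3), (+6, +6), (+6, +9), (+6, +12). These grow by (+0, +3) each step.
step 8: (49, 33) + (+6, +15) → (55, 48)
step 9: (55, 48) + (+6, +18) → (61, 66)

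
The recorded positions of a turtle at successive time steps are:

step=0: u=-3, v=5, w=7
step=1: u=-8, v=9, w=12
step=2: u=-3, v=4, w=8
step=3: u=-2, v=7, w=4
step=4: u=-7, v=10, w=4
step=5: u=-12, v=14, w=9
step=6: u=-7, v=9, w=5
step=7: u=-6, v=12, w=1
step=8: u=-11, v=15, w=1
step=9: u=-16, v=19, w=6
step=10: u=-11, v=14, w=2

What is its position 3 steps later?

The moves between consecutive positions are (-5, +4, +5), (+5, -5, -4), (+1, +3, -4), (-5, +3, +0), (-5, +4, +5), (+5, -5, -4), (+1, +3, -4), (-5, +3, +0), (-5, +4, +5), (+5, -5, -4); they repeat the 4-cycle [(-5, +4, +5), (+5, -5, -4), (+1, +3, -4), (-5, +3, +0)].
step 11: apply (+1, +3, -4) → u=-10, v=17, w=-2
step 12: apply (-5, +3, +0) → u=-15, v=20, w=-2
step 13: apply (-5, +4, +5) → u=-20, v=24, w=3

u=-20, v=24, w=3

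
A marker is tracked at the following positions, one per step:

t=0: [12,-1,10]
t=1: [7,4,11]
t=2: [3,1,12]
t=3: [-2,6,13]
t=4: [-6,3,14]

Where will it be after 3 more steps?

Step-to-step displacements: [-5,+5,+1], [-4,-3,+1], [-5,+5,+1], [-4,-3,+1] — a repeating cycle of length 2.
step 5: apply [-5,+5,+1] → [-11,8,15]
step 6: apply [-4,-3,+1] → [-15,5,16]
step 7: apply [-5,+5,+1] → [-20,10,17]

[-20,10,17]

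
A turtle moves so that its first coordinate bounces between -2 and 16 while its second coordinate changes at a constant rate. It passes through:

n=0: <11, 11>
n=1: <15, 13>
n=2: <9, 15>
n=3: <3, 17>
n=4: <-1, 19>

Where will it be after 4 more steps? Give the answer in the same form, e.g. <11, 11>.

The first coordinate travels 6 per step and bounces off the walls at -2 and 16.
  step 5: -1 → 5
  step 6: 5 → 11
  step 7: 11 → 15
  step 8: 15 → 9
The second coordinate changes by +2 each step: at step 8 it is 27.

<9, 27>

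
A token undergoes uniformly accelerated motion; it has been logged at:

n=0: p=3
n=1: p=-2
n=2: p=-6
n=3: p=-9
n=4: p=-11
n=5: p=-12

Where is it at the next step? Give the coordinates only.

p=-12

Successive displacements: -5, -4, -3, -2, -1 — each changes by +1.
step 6: -12 + 0 → p=-12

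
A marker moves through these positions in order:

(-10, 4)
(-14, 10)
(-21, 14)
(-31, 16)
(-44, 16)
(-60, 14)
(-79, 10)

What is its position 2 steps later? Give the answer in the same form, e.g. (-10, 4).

(-126, -4)

First differences are (-4, +6), (-7, +4), (-10, +2), (-13, +0), (-16, -2), (-19, -4); their common second difference is (-3, -2) (constant acceleration).
step 7: (-79, 10) + (-22, -6) → (-101, 4)
step 8: (-101, 4) + (-25, -8) → (-126, -4)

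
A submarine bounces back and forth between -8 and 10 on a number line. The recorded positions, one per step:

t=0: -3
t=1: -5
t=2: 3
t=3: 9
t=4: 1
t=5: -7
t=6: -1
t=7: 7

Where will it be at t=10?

-5

The value travels 8 per step and bounces off the walls at -8 and 10.
  step 8: 7 → 5
  step 9: 5 → -3
  step 10: -3 → -5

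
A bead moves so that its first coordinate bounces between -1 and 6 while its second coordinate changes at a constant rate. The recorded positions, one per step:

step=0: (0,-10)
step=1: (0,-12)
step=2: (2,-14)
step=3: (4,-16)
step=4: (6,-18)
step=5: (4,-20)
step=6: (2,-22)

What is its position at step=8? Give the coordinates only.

(0,-26)

The first coordinate travels 2 per step and bounces off the walls at -1 and 6.
  step 7: 2 → 0
  step 8: 0 → 0
The second coordinate changes by -2 each step: at step 8 it is -26.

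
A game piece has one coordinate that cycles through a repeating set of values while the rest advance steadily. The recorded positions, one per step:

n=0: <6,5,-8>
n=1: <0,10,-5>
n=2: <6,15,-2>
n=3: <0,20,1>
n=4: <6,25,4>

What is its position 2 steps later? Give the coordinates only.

<6,35,10>

The first coordinate repeats the cycle [6, 0] with period 2; step 6 mod 2 = 0, giving 6.
The second coordinate changes by +5 each step, so at step 6 it is 5 + 6·(5) = 35.
The third coordinate changes by +3 each step, so at step 6 it is -8 + 6·(3) = 10.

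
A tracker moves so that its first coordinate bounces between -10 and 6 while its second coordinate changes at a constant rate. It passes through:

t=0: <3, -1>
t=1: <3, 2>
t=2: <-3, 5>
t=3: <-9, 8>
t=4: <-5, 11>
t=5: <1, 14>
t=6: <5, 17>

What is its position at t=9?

<-7, 26>

The first coordinate travels 6 per step and bounces off the walls at -10 and 6.
  step 7: 5 → -1
  step 8: -1 → -7
  step 9: -7 → -7
The second coordinate changes by +3 each step: at step 9 it is 26.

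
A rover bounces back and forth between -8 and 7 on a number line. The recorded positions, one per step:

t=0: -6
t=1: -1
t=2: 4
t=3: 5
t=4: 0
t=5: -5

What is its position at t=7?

-1

The value travels 5 per step and bounces off the walls at -8 and 7.
  step 6: -5 → -6
  step 7: -6 → -1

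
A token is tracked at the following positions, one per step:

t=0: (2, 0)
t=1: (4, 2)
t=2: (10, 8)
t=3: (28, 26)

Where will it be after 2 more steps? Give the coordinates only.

(244, 242)

Step-to-step displacements: (+2, +2), (+6, +6), (+18, +18); each is 3× the previous.
step 4: (28, 26) + (+54, +54) → (82, 80)
step 5: (82, 80) + (+162, +162) → (244, 242)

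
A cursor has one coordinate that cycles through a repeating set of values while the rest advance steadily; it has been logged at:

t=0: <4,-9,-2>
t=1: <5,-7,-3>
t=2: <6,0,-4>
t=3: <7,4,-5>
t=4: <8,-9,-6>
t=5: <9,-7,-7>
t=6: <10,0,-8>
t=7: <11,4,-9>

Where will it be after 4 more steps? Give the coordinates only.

First: linear, +1 per step → 15 at step 11.
Second: cycles through -9, -7, 0, 4 every 4 steps. Step 11 lands at position 3 of the cycle → 4.
Third: linear, -1 per step → -13 at step 11.

<15,4,-13>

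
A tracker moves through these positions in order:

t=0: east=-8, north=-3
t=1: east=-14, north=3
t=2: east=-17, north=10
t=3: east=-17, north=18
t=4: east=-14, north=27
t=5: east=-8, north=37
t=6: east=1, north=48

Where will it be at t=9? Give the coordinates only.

east=46, north=87

Successive displacements: (-6, +6), (-3, +7), (+0, +8), (+3, +9), (+6, +10), (+9, +11) — each changes by (+3, +1).
step 7: east=1, north=48 + (+12, +12) → east=13, north=60
step 8: east=13, north=60 + (+15, +13) → east=28, north=73
step 9: east=28, north=73 + (+18, +14) → east=46, north=87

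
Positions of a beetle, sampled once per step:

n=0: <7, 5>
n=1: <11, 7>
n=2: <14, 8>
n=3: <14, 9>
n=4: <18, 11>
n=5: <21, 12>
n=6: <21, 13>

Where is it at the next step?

The moves between consecutive positions are <+4, +2>, <+3, +1>, <+0, +1>, <+4, +2>, <+3, +1>, <+0, +1>; they repeat the 3-cycle [<+4, +2>, <+3, +1>, <+0, +1>].
step 7: apply <+4, +2> → <25, 15>

<25, 15>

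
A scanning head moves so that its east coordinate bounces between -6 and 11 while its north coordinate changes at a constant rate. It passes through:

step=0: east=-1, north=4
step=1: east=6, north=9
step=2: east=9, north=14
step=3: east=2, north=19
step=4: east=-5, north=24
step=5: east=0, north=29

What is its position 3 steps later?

The east coordinate reflects between -6 and 11, moving 7 per step.
  step 6: 0 → 7
  step 7: 7 → 8
  step 8: 8 → 1
The north coordinate changes by +5 each step: at step 8 it is 44.

east=1, north=44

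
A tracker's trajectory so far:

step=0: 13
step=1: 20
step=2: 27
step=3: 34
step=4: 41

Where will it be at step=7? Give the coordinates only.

62

Each step adds +7 to the position.
step 5: 41 + 7 → 48
step 6: 48 + 7 → 55
step 7: 55 + 7 → 62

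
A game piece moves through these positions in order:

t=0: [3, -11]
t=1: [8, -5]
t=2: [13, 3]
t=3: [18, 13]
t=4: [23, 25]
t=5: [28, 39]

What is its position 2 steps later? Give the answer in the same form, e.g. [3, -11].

[38, 73]

Successive displacements: [+5, +6], [+5, +8], [+5, +10], [+5, +12], [+5, +14] — each changes by [+0, +2].
step 6: [28, 39] + [+5, +16] → [33, 55]
step 7: [33, 55] + [+5, +18] → [38, 73]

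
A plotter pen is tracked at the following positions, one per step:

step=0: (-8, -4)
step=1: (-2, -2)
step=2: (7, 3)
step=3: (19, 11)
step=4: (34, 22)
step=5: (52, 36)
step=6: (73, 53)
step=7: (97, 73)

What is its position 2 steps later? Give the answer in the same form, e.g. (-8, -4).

(154, 122)

First differences are (+6, +2), (+9, +5), (+12, +8), (+15, +11), (+18, +14), (+21, +17), (+24, +20); their common second difference is (+3, +3) (constant acceleration).
step 8: (97, 73) + (+27, +23) → (124, 96)
step 9: (124, 96) + (+30, +26) → (154, 122)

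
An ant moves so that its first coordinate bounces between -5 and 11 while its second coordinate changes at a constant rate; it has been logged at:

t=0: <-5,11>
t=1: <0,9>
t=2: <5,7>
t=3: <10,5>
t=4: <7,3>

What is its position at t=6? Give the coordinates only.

<-3,-1>

The first coordinate travels 5 per step and bounces off the walls at -5 and 11.
  step 5: 7 → 2
  step 6: 2 → -3
The second coordinate changes by -2 each step: at step 6 it is -1.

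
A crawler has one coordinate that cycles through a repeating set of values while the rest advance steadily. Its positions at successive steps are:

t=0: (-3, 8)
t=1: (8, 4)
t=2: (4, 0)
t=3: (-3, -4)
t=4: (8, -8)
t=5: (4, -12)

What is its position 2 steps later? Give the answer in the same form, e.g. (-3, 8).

(8, -20)

The first coordinate repeats the cycle [-3, 8, 4] with period 3; step 7 mod 3 = 1, giving 8.
The second coordinate changes by -4 each step, so at step 7 it is 8 + 7·(-4) = -20.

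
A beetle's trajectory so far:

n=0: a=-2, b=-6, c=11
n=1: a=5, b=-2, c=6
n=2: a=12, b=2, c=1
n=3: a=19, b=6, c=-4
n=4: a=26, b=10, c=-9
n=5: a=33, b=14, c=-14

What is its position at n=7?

The position changes by (+7, +4, -5) every step.
step 6: a=33, b=14, c=-14 + (+7, +4, -5) → a=40, b=18, c=-19
step 7: a=40, b=18, c=-19 + (+7, +4, -5) → a=47, b=22, c=-24

a=47, b=22, c=-24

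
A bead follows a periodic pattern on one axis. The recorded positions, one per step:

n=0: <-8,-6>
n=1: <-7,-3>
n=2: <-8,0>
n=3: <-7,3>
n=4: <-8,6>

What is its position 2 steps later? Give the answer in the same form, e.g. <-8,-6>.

<-8,12>

First: cycles through -8, -7 every 2 steps. Step 6 lands at position 0 of the cycle → -8.
Second: linear, +3 per step → 12 at step 6.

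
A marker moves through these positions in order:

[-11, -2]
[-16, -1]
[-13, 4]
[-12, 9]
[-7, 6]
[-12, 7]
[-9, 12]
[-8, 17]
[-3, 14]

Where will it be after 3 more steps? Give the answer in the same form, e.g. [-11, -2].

The moves between consecutive positions are [-5, +1], [+3, +5], [+1, +5], [+5, -3], [-5, +1], [+3, +5], [+1, +5], [+5, -3]; they repeat the 4-cycle [[-5, +1], [+3, +5], [+1, +5], [+5, -3]].
step 9: apply [-5, +1] → [-8, 15]
step 10: apply [+3, +5] → [-5, 20]
step 11: apply [+1, +5] → [-4, 25]

[-4, 25]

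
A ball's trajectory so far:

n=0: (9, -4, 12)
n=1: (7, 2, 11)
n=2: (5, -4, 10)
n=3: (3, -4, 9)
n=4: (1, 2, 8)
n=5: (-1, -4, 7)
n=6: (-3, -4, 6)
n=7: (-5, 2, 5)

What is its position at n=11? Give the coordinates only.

(-13, -4, 1)

First: linear, -2 per step → -13 at step 11.
Second: cycles through -4, 2, -4 every 3 steps. Step 11 lands at position 2 of the cycle → -4.
Third: linear, -1 per step → 1 at step 11.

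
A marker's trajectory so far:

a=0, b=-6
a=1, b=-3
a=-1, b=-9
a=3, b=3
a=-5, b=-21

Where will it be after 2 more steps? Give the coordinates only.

The jumps are (+1,+3), (-2,-6), (+4,+12), (-8,-24) — a geometric progression with ratio -2.
step 5: a=-5, b=-21 + (+16,+48) → a=11, b=27
step 6: a=11, b=27 + (-32,-96) → a=-21, b=-69

a=-21, b=-69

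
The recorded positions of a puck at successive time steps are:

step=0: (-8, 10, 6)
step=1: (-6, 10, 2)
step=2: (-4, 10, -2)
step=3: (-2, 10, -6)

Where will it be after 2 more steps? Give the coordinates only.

Each step adds (+2, +0, -4) to the position.
step 4: (-2, 10, -6) + (+2, +0, -4) → (0, 10, -10)
step 5: (0, 10, -10) + (+2, +0, -4) → (2, 10, -14)

(2, 10, -14)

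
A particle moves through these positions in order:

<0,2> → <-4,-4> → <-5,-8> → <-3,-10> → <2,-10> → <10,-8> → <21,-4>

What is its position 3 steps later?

Taking differences between consecutive positions: <-4,-6>, <-1,-4>, <+2,-2>, <+5,+0>, <+8,+2>, <+11,+4>. These grow by <+3,+2> each step.
step 7: <21,-4> + <+14,+6> → <35,2>
step 8: <35,2> + <+17,+8> → <52,10>
step 9: <52,10> + <+20,+10> → <72,20>

<72,20>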